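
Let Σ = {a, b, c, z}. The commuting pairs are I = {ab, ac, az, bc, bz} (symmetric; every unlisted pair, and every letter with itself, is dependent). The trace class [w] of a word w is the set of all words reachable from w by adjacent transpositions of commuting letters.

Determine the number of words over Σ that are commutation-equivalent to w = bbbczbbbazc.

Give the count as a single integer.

#0=b has no predecessor
#1=b depends on [0:b]
#2=b depends on [1:b]
#3=c has no predecessor
#4=z depends on [3:c]
#5=b depends on [2:b]
#6=b depends on [5:b]
#7=b depends on [6:b]
#8=a has no predecessor
#9=z depends on [4:z]
#10=c depends on [9:z]
sources: [0:b, 3:c, 8:a]
N(rest) = Σ N(rest − s) over sources s of rest; N(one piece) = 1:
  size 1 → [7]=1  [8]=1  [10]=1
  size 2 → [6,7]=1  [7,8]=2  [7,10]=2  [8,10]=2  [9,10]=1
  size 3 → [4,9,10]=1  [5,6,7]=1  [6,7,8]=3  [6,7,10]=3  [7,8,10]=6  [7,9,10]=3  [8,9,10]=3
  size 4 → [2,5,6,7]=1  [3,4,9,10]=1  [4,7,9,10]=4  [4,8,9,10]=4  [5,6,7,8]=4  [5,6,7,10]=4  [6,7,8,10]=12  [6,7,9,10]=6  [7,8,9,10]=12
  size 5 → [1,2,5,6,7]=1  [2,5,6,7,8]=5  [2,5,6,7,10]=5  [3,4,7,9,10]=5  [3,4,8,9,10]=5  [4,6,7,9,10]=10  [4,7,8,9,10]=20  [5,6,7,8,10]=20  [5,6,7,9,10]=10  [6,7,8,9,10]=30
  size 6 → [0,1,2,5,6,7]=1  [1,2,5,6,7,8]=6  [1,2,5,6,7,10]=6  [2,5,6,7,8,10]=30  [2,5,6,7,9,10]=15  [3,4,6,7,9,10]=15  [3,4,7,8,9,10]=30  [4,5,6,7,9,10]=20  [4,6,7,8,9,10]=60  [5,6,7,8,9,10]=60
  size 7 → [0,1,2,5,6,7,8]=7  [0,1,2,5,6,7,10]=7  [1,2,5,6,7,8,10]=42  [1,2,5,6,7,9,10]=21  [2,4,5,6,7,9,10]=35  [2,5,6,7,8,9,10]=105  [3,4,5,6,7,9,10]=35  [3,4,6,7,8,9,10]=105  [4,5,6,7,8,9,10]=140
  size 8 → [0,1,2,5,6,7,8,10]=56  [0,1,2,5,6,7,9,10]=28  [1,2,4,5,6,7,9,10]=56  [1,2,5,6,7,8,9,10]=168  [2,3,4,5,6,7,9,10]=70  [2,4,5,6,7,8,9,10]=280  [3,4,5,6,7,8,9,10]=280
  size 9 → [0,1,2,4,5,6,7,9,10]=84  [0,1,2,5,6,7,8,9,10]=252  [1,2,3,4,5,6,7,9,10]=126  [1,2,4,5,6,7,8,9,10]=504  [2,3,4,5,6,7,8,9,10]=630
  first=0(b) contributes 1260
  first=3(c) contributes 840
  first=8(a) contributes 210
|[w]| = 2310

2310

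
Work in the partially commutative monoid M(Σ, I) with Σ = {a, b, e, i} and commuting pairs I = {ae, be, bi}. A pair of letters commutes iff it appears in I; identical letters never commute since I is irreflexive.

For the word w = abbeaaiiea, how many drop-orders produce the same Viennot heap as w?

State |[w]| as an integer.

drop 0:a onto floor
drop 1:b onto {0:a}
drop 2:b onto {1:b}
drop 3:e onto floor
drop 4:a onto {2:b}
drop 5:a onto {4:a}
drop 6:i onto {3:e, 5:a}
drop 7:i onto {6:i}
drop 8:e onto {7:i}
drop 9:a onto {7:i}
ground layer = {0:a, 3:e}
drop-orders for the pieces not yet dropped (sum over which currently-grounded one goes next):
  1 to go: {8} 1  {9} 1
  2 to go: {8,9} 2
  3 to go: {7,8,9} 2
  4 to go: {6,7,8,9} 2
  5 to go: {3,6,7,8,9} 2  {5,6,7,8,9} 2
  6 to go: {3,5,6,7,8,9} 4  {4,5,6,7,8,9} 2
  7 to go: {2,4,5,6,7,8,9} 2  {3,4,5,6,7,8,9} 6
  8 to go: {1,2,4,5,6,7,8,9} 2  {2,3,4,5,6,7,8,9} 8
  if 0:a drops first: 10 orders
  if 3:e drops first: 2 orders
heap linearizations: 12

12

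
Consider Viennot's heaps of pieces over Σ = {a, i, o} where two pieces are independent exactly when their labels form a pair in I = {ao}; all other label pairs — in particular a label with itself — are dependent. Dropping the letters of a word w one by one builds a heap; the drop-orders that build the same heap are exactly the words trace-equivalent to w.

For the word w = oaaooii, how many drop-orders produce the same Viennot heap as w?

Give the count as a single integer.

10

#0=o has no predecessor
#1=a has no predecessor
#2=a depends on [1:a]
#3=o depends on [0:o]
#4=o depends on [3:o]
#5=i depends on [2:a, 4:o]
#6=i depends on [5:i]
sources: [0:o, 1:a]
N(rest) = Σ N(rest − s) over sources s of rest; N(one piece) = 1:
  size 1 → [6]=1
  size 2 → [5,6]=1
  size 3 → [2,5,6]=1  [4,5,6]=1
  size 4 → [1,2,5,6]=1  [2,4,5,6]=2  [3,4,5,6]=1
  size 5 → [0,3,4,5,6]=1  [1,2,4,5,6]=3  [2,3,4,5,6]=3
  first=0(o) contributes 6
  first=1(a) contributes 4
|[w]| = 10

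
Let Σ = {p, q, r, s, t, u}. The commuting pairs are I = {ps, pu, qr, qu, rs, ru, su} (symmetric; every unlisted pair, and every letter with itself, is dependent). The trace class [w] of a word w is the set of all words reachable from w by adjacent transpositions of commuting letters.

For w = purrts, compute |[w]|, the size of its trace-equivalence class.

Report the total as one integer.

0(p) covers ∅
1(u) covers ∅
2(r) covers 0:p
3(r) covers 2:r
4(t) covers 1:u, 3:r
5(s) covers 4:t
floor of heap: 0:p, 1:u
completions by unplaced set U, small U first (add the entries for U minus each lowest piece of U):
  |U|=1: {5}:1
  |U|=2: {4,5}:1
  |U|=3: {1,4,5}:1  {3,4,5}:1
  |U|=4: {1,3,4,5}:2  {2,3,4,5}:1
  start at 0(p): 3
  start at 1(u): 1
sum over floor = 4

4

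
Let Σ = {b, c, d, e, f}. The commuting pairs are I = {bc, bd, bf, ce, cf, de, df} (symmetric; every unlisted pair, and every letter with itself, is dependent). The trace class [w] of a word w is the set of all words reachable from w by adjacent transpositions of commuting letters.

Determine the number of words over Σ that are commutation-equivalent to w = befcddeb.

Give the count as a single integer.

56

#0=b has no predecessor
#1=e depends on [0:b]
#2=f depends on [1:e]
#3=c has no predecessor
#4=d depends on [3:c]
#5=d depends on [4:d]
#6=e depends on [2:f]
#7=b depends on [6:e]
sources: [0:b, 3:c]
N(rest) = Σ N(rest − s) over sources s of rest; N(one piece) = 1:
  size 1 → [5]=1  [7]=1
  size 2 → [4,5]=1  [5,7]=2  [6,7]=1
  size 3 → [2,6,7]=1  [3,4,5]=1  [4,5,7]=3  [5,6,7]=3
  size 4 → [1,2,6,7]=1  [2,5,6,7]=4  [3,4,5,7]=4  [4,5,6,7]=6
  size 5 → [0,1,2,6,7]=1  [1,2,5,6,7]=5  [2,4,5,6,7]=10  [3,4,5,6,7]=10
  size 6 → [0,1,2,5,6,7]=6  [1,2,4,5,6,7]=15  [2,3,4,5,6,7]=20
  first=0(b) contributes 35
  first=3(c) contributes 21
|[w]| = 56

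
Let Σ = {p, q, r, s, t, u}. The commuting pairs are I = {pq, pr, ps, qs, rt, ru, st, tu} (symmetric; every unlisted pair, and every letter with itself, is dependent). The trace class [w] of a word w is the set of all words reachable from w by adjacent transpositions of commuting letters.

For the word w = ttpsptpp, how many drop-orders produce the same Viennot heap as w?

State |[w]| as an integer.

8

#0=t has no predecessor
#1=t depends on [0:t]
#2=p depends on [1:t]
#3=s has no predecessor
#4=p depends on [2:p]
#5=t depends on [4:p]
#6=p depends on [5:t]
#7=p depends on [6:p]
sources: [0:t, 3:s]
N(rest) = Σ N(rest − s) over sources s of rest; N(one piece) = 1:
  size 1 → [3]=1  [7]=1
  size 2 → [3,7]=2  [6,7]=1
  size 3 → [3,6,7]=3  [5,6,7]=1
  size 4 → [3,5,6,7]=4  [4,5,6,7]=1
  size 5 → [2,4,5,6,7]=1  [3,4,5,6,7]=5
  size 6 → [1,2,4,5,6,7]=1  [2,3,4,5,6,7]=6
  first=0(t) contributes 7
  first=3(s) contributes 1
|[w]| = 8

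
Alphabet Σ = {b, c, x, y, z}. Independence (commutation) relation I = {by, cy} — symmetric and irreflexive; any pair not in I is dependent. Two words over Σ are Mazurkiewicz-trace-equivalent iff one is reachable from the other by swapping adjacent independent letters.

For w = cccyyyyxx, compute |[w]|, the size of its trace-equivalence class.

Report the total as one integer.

35

drop 0:c onto floor
drop 1:c onto {0:c}
drop 2:c onto {1:c}
drop 3:y onto floor
drop 4:y onto {3:y}
drop 5:y onto {4:y}
drop 6:y onto {5:y}
drop 7:x onto {2:c, 6:y}
drop 8:x onto {7:x}
ground layer = {0:c, 3:y}
drop-orders for the pieces not yet dropped (sum over which currently-grounded one goes next):
  1 to go: {8} 1
  2 to go: {7,8} 1
  3 to go: {2,7,8} 1  {6,7,8} 1
  4 to go: {1,2,7,8} 1  {2,6,7,8} 2  {5,6,7,8} 1
  5 to go: {0,1,2,7,8} 1  {1,2,6,7,8} 3  {2,5,6,7,8} 3  {4,5,6,7,8} 1
  6 to go: {0,1,2,6,7,8} 4  {1,2,5,6,7,8} 6  {2,4,5,6,7,8} 4  {3,4,5,6,7,8} 1
  7 to go: {0,1,2,5,6,7,8} 10  {1,2,4,5,6,7,8} 10  {2,3,4,5,6,7,8} 5
  if 0:c drops first: 15 orders
  if 3:y drops first: 20 orders
heap linearizations: 35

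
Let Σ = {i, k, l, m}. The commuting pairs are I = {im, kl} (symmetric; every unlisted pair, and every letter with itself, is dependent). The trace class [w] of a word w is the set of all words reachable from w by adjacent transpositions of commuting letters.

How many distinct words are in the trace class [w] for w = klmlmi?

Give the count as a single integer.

0(k) covers ∅
1(l) covers ∅
2(m) covers 0:k, 1:l
3(l) covers 2:m
4(m) covers 3:l
5(i) covers 3:l
floor of heap: 0:k, 1:l
completions by unplaced set U, small U first (add the entries for U minus each lowest piece of U):
  |U|=1: {4}:1  {5}:1
  |U|=2: {4,5}:2
  |U|=3: {3,4,5}:2
  |U|=4: {2,3,4,5}:2
  start at 0(k): 2
  start at 1(l): 2
sum over floor = 4

4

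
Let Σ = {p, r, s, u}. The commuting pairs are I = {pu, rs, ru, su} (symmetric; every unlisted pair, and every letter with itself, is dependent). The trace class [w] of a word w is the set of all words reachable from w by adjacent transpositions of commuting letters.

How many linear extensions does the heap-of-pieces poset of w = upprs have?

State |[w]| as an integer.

piece 0:u — minimal
piece 1:p — minimal
piece 2:p rests on {1:p}
piece 3:r rests on {2:p}
piece 4:s rests on {2:p}
minimal pieces: {0:u, 1:p}
ways to finish when only these pieces remain (= sum over removing one remaining piece with nothing left below it):
  1 left: {0}→1  {3}→1  {4}→1
  2 left: {0,3}→2  {0,4}→2  {3,4}→2
  3 left: {0,3,4}→6  {2,3,4}→2
  placing 0:u first → 2 extensions
  placing 1:p first → 8 extensions
total linear extensions = 10

10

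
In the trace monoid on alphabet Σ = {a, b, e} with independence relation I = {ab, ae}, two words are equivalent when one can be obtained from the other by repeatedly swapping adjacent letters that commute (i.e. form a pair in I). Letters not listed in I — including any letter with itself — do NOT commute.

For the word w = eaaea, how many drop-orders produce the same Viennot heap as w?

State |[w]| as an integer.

piece 0:e — minimal
piece 1:a — minimal
piece 2:a rests on {1:a}
piece 3:e rests on {0:e}
piece 4:a rests on {2:a}
minimal pieces: {0:e, 1:a}
ways to finish when only these pieces remain (= sum over removing one remaining piece with nothing left below it):
  1 left: {3}→1  {4}→1
  2 left: {0,3}→1  {2,4}→1  {3,4}→2
  3 left: {0,3,4}→3  {1,2,4}→1  {2,3,4}→3
  placing 0:e first → 4 extensions
  placing 1:a first → 6 extensions
total linear extensions = 10

10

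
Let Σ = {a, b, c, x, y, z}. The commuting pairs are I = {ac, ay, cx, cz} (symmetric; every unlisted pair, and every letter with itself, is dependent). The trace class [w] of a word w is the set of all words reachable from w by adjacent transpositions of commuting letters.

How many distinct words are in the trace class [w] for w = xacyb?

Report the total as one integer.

piece 0:x — minimal
piece 1:a rests on {0:x}
piece 2:c — minimal
piece 3:y rests on {0:x, 2:c}
piece 4:b rests on {1:a, 3:y}
minimal pieces: {0:x, 2:c}
ways to finish when only these pieces remain (= sum over removing one remaining piece with nothing left below it):
  1 left: {4}→1
  2 left: {1,4}→1  {3,4}→1
  3 left: {1,3,4}→2  {2,3,4}→1
  placing 0:x first → 3 extensions
  placing 2:c first → 2 extensions
total linear extensions = 5

5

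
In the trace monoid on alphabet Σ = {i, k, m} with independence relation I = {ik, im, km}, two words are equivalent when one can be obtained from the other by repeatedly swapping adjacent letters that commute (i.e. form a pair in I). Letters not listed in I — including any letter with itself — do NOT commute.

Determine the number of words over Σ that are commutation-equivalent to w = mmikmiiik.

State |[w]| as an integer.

1260

#0=m has no predecessor
#1=m depends on [0:m]
#2=i has no predecessor
#3=k has no predecessor
#4=m depends on [1:m]
#5=i depends on [2:i]
#6=i depends on [5:i]
#7=i depends on [6:i]
#8=k depends on [3:k]
sources: [0:m, 2:i, 3:k]
N(rest) = Σ N(rest − s) over sources s of rest; N(one piece) = 1:
  size 1 → [4]=1  [7]=1  [8]=1
  size 2 → [1,4]=1  [3,8]=1  [4,7]=2  [4,8]=2  [6,7]=1  [7,8]=2
  size 3 → [0,1,4]=1  [1,4,7]=3  [1,4,8]=3  [3,4,8]=3  [3,7,8]=3  [4,6,7]=3  [4,7,8]=6  [5,6,7]=1  [6,7,8]=3
  size 4 → [0,1,4,7]=4  [0,1,4,8]=4  [1,3,4,8]=6  [1,4,6,7]=6  [1,4,7,8]=12  [2,5,6,7]=1  [3,4,7,8]=12  [3,6,7,8]=6  [4,5,6,7]=4  [4,6,7,8]=12  [5,6,7,8]=4
  size 5 → [0,1,3,4,8]=10  [0,1,4,6,7]=10  [0,1,4,7,8]=20  [1,3,4,7,8]=30  [1,4,5,6,7]=10  [1,4,6,7,8]=30  [2,4,5,6,7]=5  [2,5,6,7,8]=5  [3,4,6,7,8]=30  [3,5,6,7,8]=10  [4,5,6,7,8]=20
  size 6 → [0,1,3,4,7,8]=60  [0,1,4,5,6,7]=20  [0,1,4,6,7,8]=60  [1,2,4,5,6,7]=15  [1,3,4,6,7,8]=90  [1,4,5,6,7,8]=60  [2,3,5,6,7,8]=15  [2,4,5,6,7,8]=30  [3,4,5,6,7,8]=60
  size 7 → [0,1,2,4,5,6,7]=35  [0,1,3,4,6,7,8]=210  [0,1,4,5,6,7,8]=140  [1,2,4,5,6,7,8]=105  [1,3,4,5,6,7,8]=210  [2,3,4,5,6,7,8]=105
  first=0(m) contributes 420
  first=2(i) contributes 560
  first=3(k) contributes 280
|[w]| = 1260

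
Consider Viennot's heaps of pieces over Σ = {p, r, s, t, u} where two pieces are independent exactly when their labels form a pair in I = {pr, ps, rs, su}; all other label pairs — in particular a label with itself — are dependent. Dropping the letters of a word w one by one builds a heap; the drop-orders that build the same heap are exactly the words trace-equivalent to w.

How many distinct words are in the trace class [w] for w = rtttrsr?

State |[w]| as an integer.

drop 0:r onto floor
drop 1:t onto {0:r}
drop 2:t onto {1:t}
drop 3:t onto {2:t}
drop 4:r onto {3:t}
drop 5:s onto {3:t}
drop 6:r onto {4:r}
ground layer = {0:r}
drop-orders for the pieces not yet dropped (sum over which currently-grounded one goes next):
  1 to go: {5} 1  {6} 1
  2 to go: {4,6} 1  {5,6} 2
  3 to go: {4,5,6} 3
  4 to go: {3,4,5,6} 3
  5 to go: {2,3,4,5,6} 3
  if 0:r drops first: 3 orders

3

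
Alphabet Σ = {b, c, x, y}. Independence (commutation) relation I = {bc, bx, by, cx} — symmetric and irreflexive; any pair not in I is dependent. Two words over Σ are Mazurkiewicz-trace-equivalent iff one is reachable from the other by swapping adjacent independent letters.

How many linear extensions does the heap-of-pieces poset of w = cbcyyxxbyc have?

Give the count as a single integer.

piece 0:c — minimal
piece 1:b — minimal
piece 2:c rests on {0:c}
piece 3:y rests on {2:c}
piece 4:y rests on {3:y}
piece 5:x rests on {4:y}
piece 6:x rests on {5:x}
piece 7:b rests on {1:b}
piece 8:y rests on {6:x}
piece 9:c rests on {8:y}
minimal pieces: {0:c, 1:b}
ways to finish when only these pieces remain (= sum over removing one remaining piece with nothing left below it):
  1 left: {7}→1  {9}→1
  2 left: {1,7}→1  {7,9}→2  {8,9}→1
  3 left: {1,7,9}→3  {6,8,9}→1  {7,8,9}→3
  4 left: {1,7,8,9}→6  {5,6,8,9}→1  {6,7,8,9}→4
  5 left: {1,6,7,8,9}→10  {4,5,6,8,9}→1  {5,6,7,8,9}→5
  6 left: {1,5,6,7,8,9}→15  {3,4,5,6,8,9}→1  {4,5,6,7,8,9}→6
  7 left: {1,4,5,6,7,8,9}→21  {2,3,4,5,6,8,9}→1  {3,4,5,6,7,8,9}→7
  8 left: {0,2,3,4,5,6,8,9}→1  {1,3,4,5,6,7,8,9}→28  {2,3,4,5,6,7,8,9}→8
  placing 0:c first → 36 extensions
  placing 1:b first → 9 extensions
total linear extensions = 45

45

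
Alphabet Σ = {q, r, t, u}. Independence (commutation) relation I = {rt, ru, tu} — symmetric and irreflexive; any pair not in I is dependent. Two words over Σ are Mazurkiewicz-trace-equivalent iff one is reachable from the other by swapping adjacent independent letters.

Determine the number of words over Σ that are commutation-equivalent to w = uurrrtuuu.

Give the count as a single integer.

#0=u has no predecessor
#1=u depends on [0:u]
#2=r has no predecessor
#3=r depends on [2:r]
#4=r depends on [3:r]
#5=t has no predecessor
#6=u depends on [1:u]
#7=u depends on [6:u]
#8=u depends on [7:u]
sources: [0:u, 2:r, 5:t]
N(rest) = Σ N(rest − s) over sources s of rest; N(one piece) = 1:
  size 1 → [4]=1  [5]=1  [8]=1
  size 2 → [3,4]=1  [4,5]=2  [4,8]=2  [5,8]=2  [7,8]=1
  size 3 → [2,3,4]=1  [3,4,5]=3  [3,4,8]=3  [4,5,8]=6  [4,7,8]=3  [5,7,8]=3  [6,7,8]=1
  size 4 → [1,6,7,8]=1  [2,3,4,5]=4  [2,3,4,8]=4  [3,4,5,8]=12  [3,4,7,8]=6  [4,5,7,8]=12  [4,6,7,8]=4  [5,6,7,8]=4
  size 5 → [0,1,6,7,8]=1  [1,4,6,7,8]=5  [1,5,6,7,8]=5  [2,3,4,5,8]=20  [2,3,4,7,8]=10  [3,4,5,7,8]=30  [3,4,6,7,8]=10  [4,5,6,7,8]=20
  size 6 → [0,1,4,6,7,8]=6  [0,1,5,6,7,8]=6  [1,3,4,6,7,8]=15  [1,4,5,6,7,8]=30  [2,3,4,5,7,8]=60  [2,3,4,6,7,8]=20  [3,4,5,6,7,8]=60
  size 7 → [0,1,3,4,6,7,8]=21  [0,1,4,5,6,7,8]=42  [1,2,3,4,6,7,8]=35  [1,3,4,5,6,7,8]=105  [2,3,4,5,6,7,8]=140
  first=0(u) contributes 280
  first=2(r) contributes 168
  first=5(t) contributes 56
|[w]| = 504

504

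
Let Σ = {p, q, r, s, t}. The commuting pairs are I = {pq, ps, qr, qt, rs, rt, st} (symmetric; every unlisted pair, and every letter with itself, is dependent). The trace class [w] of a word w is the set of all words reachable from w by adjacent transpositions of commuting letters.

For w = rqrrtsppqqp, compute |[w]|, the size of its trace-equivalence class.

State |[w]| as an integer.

1320

#0=r has no predecessor
#1=q has no predecessor
#2=r depends on [0:r]
#3=r depends on [2:r]
#4=t has no predecessor
#5=s depends on [1:q]
#6=p depends on [3:r, 4:t]
#7=p depends on [6:p]
#8=q depends on [5:s]
#9=q depends on [8:q]
#10=p depends on [7:p]
sources: [0:r, 1:q, 4:t]
N(rest) = Σ N(rest − s) over sources s of rest; N(one piece) = 1:
  size 1 → [9]=1  [10]=1
  size 2 → [7,10]=1  [8,9]=1  [9,10]=2
  size 3 → [5,8,9]=1  [6,7,10]=1  [7,9,10]=3  [8,9,10]=3
  size 4 → [1,5,8,9]=1  [3,6,7,10]=1  [4,6,7,10]=1  [5,8,9,10]=4  [6,7,9,10]=4  [7,8,9,10]=6
  size 5 → [1,5,8,9,10]=5  [2,3,6,7,10]=1  [3,4,6,7,10]=2  [3,6,7,9,10]=5  [4,6,7,9,10]=5  [5,7,8,9,10]=10  [6,7,8,9,10]=10
  size 6 → [0,2,3,6,7,10]=1  [1,5,7,8,9,10]=15  [2,3,4,6,7,10]=3  [2,3,6,7,9,10]=6  [3,4,6,7,9,10]=12  [3,6,7,8,9,10]=15  [4,6,7,8,9,10]=15  [5,6,7,8,9,10]=20
  size 7 → [0,2,3,4,6,7,10]=4  [0,2,3,6,7,9,10]=7  [1,5,6,7,8,9,10]=35  [2,3,4,6,7,9,10]=21  [2,3,6,7,8,9,10]=21  [3,4,6,7,8,9,10]=42  [3,5,6,7,8,9,10]=35  [4,5,6,7,8,9,10]=35
  size 8 → [0,2,3,4,6,7,9,10]=32  [0,2,3,6,7,8,9,10]=28  [1,3,5,6,7,8,9,10]=70  [1,4,5,6,7,8,9,10]=70  [2,3,4,6,7,8,9,10]=84  [2,3,5,6,7,8,9,10]=56  [3,4,5,6,7,8,9,10]=112
  size 9 → [0,2,3,4,6,7,8,9,10]=144  [0,2,3,5,6,7,8,9,10]=84  [1,2,3,5,6,7,8,9,10]=126  [1,3,4,5,6,7,8,9,10]=252  [2,3,4,5,6,7,8,9,10]=252
  first=0(r) contributes 630
  first=1(q) contributes 480
  first=4(t) contributes 210
|[w]| = 1320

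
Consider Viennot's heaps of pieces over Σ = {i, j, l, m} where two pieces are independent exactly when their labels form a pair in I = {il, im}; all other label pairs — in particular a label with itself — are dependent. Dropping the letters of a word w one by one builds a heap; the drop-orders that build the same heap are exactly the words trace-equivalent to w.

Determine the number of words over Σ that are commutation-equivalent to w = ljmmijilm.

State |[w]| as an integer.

9

drop 0:l onto floor
drop 1:j onto {0:l}
drop 2:m onto {1:j}
drop 3:m onto {2:m}
drop 4:i onto {1:j}
drop 5:j onto {3:m, 4:i}
drop 6:i onto {5:j}
drop 7:l onto {5:j}
drop 8:m onto {7:l}
ground layer = {0:l}
drop-orders for the pieces not yet dropped (sum over which currently-grounded one goes next):
  1 to go: {6} 1  {8} 1
  2 to go: {6,8} 2  {7,8} 1
  3 to go: {6,7,8} 3
  4 to go: {5,6,7,8} 3
  5 to go: {3,5,6,7,8} 3  {4,5,6,7,8} 3
  6 to go: {2,3,5,6,7,8} 3  {3,4,5,6,7,8} 6
  7 to go: {2,3,4,5,6,7,8} 9
  if 0:l drops first: 9 orders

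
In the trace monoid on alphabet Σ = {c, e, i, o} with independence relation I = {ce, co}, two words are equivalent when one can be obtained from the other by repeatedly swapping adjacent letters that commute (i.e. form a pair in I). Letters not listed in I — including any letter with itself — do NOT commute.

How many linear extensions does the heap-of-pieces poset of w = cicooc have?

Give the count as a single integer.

6

drop 0:c onto floor
drop 1:i onto {0:c}
drop 2:c onto {1:i}
drop 3:o onto {1:i}
drop 4:o onto {3:o}
drop 5:c onto {2:c}
ground layer = {0:c}
drop-orders for the pieces not yet dropped (sum over which currently-grounded one goes next):
  1 to go: {4} 1  {5} 1
  2 to go: {2,5} 1  {3,4} 1  {4,5} 2
  3 to go: {2,4,5} 3  {3,4,5} 3
  4 to go: {2,3,4,5} 6
  if 0:c drops first: 6 orders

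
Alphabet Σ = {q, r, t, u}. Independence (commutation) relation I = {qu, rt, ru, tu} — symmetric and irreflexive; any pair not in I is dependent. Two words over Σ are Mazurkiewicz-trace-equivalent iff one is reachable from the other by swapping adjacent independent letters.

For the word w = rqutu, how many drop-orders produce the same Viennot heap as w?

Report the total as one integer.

10

0(r) covers ∅
1(q) covers 0:r
2(u) covers ∅
3(t) covers 1:q
4(u) covers 2:u
floor of heap: 0:r, 2:u
completions by unplaced set U, small U first (add the entries for U minus each lowest piece of U):
  |U|=1: {3}:1  {4}:1
  |U|=2: {1,3}:1  {2,4}:1  {3,4}:2
  |U|=3: {0,1,3}:1  {1,3,4}:3  {2,3,4}:3
  start at 0(r): 6
  start at 2(u): 4
sum over floor = 10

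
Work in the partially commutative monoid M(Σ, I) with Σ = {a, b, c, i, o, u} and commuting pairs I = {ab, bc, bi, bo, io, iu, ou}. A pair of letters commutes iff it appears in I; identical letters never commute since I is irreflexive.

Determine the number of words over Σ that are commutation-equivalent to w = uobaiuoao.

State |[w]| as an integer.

piece 0:u — minimal
piece 1:o — minimal
piece 2:b rests on {0:u}
piece 3:a rests on {0:u, 1:o}
piece 4:i rests on {3:a}
piece 5:u rests on {2:b, 3:a}
piece 6:o rests on {3:a}
piece 7:a rests on {4:i, 5:u, 6:o}
piece 8:o rests on {7:a}
minimal pieces: {0:u, 1:o}
ways to finish when only these pieces remain (= sum over removing one remaining piece with nothing left below it):
  1 left: {8}→1
  2 left: {7,8}→1
  3 left: {4,7,8}→1  {5,7,8}→1  {6,7,8}→1
  4 left: {2,5,7,8}→1  {4,5,7,8}→2  {4,6,7,8}→2  {5,6,7,8}→2
  5 left: {2,4,5,7,8}→3  {2,5,6,7,8}→3  {4,5,6,7,8}→6
  6 left: {2,4,5,6,7,8}→12  {3,4,5,6,7,8}→6
  7 left: {1,3,4,5,6,7,8}→6  {2,3,4,5,6,7,8}→18
  placing 0:u first → 24 extensions
  placing 1:o first → 18 extensions
total linear extensions = 42

42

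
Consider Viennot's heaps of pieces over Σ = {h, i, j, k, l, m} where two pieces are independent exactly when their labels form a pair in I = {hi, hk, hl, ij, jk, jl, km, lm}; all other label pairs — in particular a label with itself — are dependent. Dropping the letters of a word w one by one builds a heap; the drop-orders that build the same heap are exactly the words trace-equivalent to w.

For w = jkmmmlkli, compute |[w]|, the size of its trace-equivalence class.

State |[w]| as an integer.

0(j) covers ∅
1(k) covers ∅
2(m) covers 0:j
3(m) covers 2:m
4(m) covers 3:m
5(l) covers 1:k
6(k) covers 5:l
7(l) covers 6:k
8(i) covers 4:m, 7:l
floor of heap: 0:j, 1:k
completions by unplaced set U, small U first (add the entries for U minus each lowest piece of U):
  |U|=1: {8}:1
  |U|=2: {4,8}:1  {7,8}:1
  |U|=3: {3,4,8}:1  {4,7,8}:2  {6,7,8}:1
  |U|=4: {2,3,4,8}:1  {3,4,7,8}:3  {4,6,7,8}:3  {5,6,7,8}:1
  |U|=5: {0,2,3,4,8}:1  {1,5,6,7,8}:1  {2,3,4,7,8}:4  {3,4,6,7,8}:6  {4,5,6,7,8}:4
  |U|=6: {0,2,3,4,7,8}:5  {1,4,5,6,7,8}:5  {2,3,4,6,7,8}:10  {3,4,5,6,7,8}:10
  |U|=7: {0,2,3,4,6,7,8}:15  {1,3,4,5,6,7,8}:15  {2,3,4,5,6,7,8}:20
  start at 0(j): 35
  start at 1(k): 35
sum over floor = 70

70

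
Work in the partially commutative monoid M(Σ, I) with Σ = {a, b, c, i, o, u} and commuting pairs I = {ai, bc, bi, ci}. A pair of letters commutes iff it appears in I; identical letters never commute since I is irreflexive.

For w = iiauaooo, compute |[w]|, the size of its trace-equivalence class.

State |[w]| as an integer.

3

#0=i has no predecessor
#1=i depends on [0:i]
#2=a has no predecessor
#3=u depends on [1:i, 2:a]
#4=a depends on [3:u]
#5=o depends on [4:a]
#6=o depends on [5:o]
#7=o depends on [6:o]
sources: [0:i, 2:a]
N(rest) = Σ N(rest − s) over sources s of rest; N(one piece) = 1:
  size 1 → [7]=1
  size 2 → [6,7]=1
  size 3 → [5,6,7]=1
  size 4 → [4,5,6,7]=1
  size 5 → [3,4,5,6,7]=1
  size 6 → [1,3,4,5,6,7]=1  [2,3,4,5,6,7]=1
  first=0(i) contributes 2
  first=2(a) contributes 1
|[w]| = 3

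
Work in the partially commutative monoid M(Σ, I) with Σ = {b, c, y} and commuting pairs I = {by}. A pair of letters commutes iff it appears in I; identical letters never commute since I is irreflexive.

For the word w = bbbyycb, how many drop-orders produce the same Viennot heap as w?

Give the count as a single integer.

0(b) covers ∅
1(b) covers 0:b
2(b) covers 1:b
3(y) covers ∅
4(y) covers 3:y
5(c) covers 2:b, 4:y
6(b) covers 5:c
floor of heap: 0:b, 3:y
completions by unplaced set U, small U first (add the entries for U minus each lowest piece of U):
  |U|=1: {6}:1
  |U|=2: {5,6}:1
  |U|=3: {2,5,6}:1  {4,5,6}:1
  |U|=4: {1,2,5,6}:1  {2,4,5,6}:2  {3,4,5,6}:1
  |U|=5: {0,1,2,5,6}:1  {1,2,4,5,6}:3  {2,3,4,5,6}:3
  start at 0(b): 6
  start at 3(y): 4
sum over floor = 10

10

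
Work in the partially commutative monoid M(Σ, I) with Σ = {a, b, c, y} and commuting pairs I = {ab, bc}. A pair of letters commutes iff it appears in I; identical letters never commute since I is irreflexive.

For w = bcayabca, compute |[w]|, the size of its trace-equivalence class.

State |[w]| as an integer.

drop 0:b onto floor
drop 1:c onto floor
drop 2:a onto {1:c}
drop 3:y onto {0:b, 2:a}
drop 4:a onto {3:y}
drop 5:b onto {3:y}
drop 6:c onto {4:a}
drop 7:a onto {6:c}
ground layer = {0:b, 1:c}
drop-orders for the pieces not yet dropped (sum over which currently-grounded one goes next):
  1 to go: {5} 1  {7} 1
  2 to go: {5,7} 2  {6,7} 1
  3 to go: {4,6,7} 1  {5,6,7} 3
  4 to go: {4,5,6,7} 4
  5 to go: {3,4,5,6,7} 4
  6 to go: {0,3,4,5,6,7} 4  {2,3,4,5,6,7} 4
  if 0:b drops first: 4 orders
  if 1:c drops first: 8 orders
heap linearizations: 12

12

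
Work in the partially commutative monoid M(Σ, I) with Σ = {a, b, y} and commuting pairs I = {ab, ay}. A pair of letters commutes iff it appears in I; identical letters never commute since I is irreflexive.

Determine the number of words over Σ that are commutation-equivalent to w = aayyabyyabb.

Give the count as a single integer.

piece 0:a — minimal
piece 1:a rests on {0:a}
piece 2:y — minimal
piece 3:y rests on {2:y}
piece 4:a rests on {1:a}
piece 5:b rests on {3:y}
piece 6:y rests on {5:b}
piece 7:y rests on {6:y}
piece 8:a rests on {4:a}
piece 9:b rests on {7:y}
piece 10:b rests on {9:b}
minimal pieces: {0:a, 2:y}
ways to finish when only these pieces remain (= sum over removing one remaining piece with nothing left below it):
  1 left: {8}→1  {10}→1
  2 left: {4,8}→1  {8,10}→2  {9,10}→1
  3 left: {1,4,8}→1  {4,8,10}→3  {7,9,10}→1  {8,9,10}→3
  4 left: {0,1,4,8}→1  {1,4,8,10}→4  {4,8,9,10}→6  {6,7,9,10}→1  {7,8,9,10}→4
  5 left: {0,1,4,8,10}→5  {1,4,8,9,10}→10  {4,7,8,9,10}→10  {5,6,7,9,10}→1  {6,7,8,9,10}→5
  6 left: {0,1,4,8,9,10}→15  {1,4,7,8,9,10}→20  {3,5,6,7,9,10}→1  {4,6,7,8,9,10}→15  {5,6,7,8,9,10}→6
  7 left: {0,1,4,7,8,9,10}→35  {1,4,6,7,8,9,10}→35  {2,3,5,6,7,9,10}→1  {3,5,6,7,8,9,10}→7  {4,5,6,7,8,9,10}→21
  8 left: {0,1,4,6,7,8,9,10}→70  {1,4,5,6,7,8,9,10}→56  {2,3,5,6,7,8,9,10}→8  {3,4,5,6,7,8,9,10}→28
  9 left: {0,1,4,5,6,7,8,9,10}→126  {1,3,4,5,6,7,8,9,10}→84  {2,3,4,5,6,7,8,9,10}→36
  placing 0:a first → 120 extensions
  placing 2:y first → 210 extensions
total linear extensions = 330

330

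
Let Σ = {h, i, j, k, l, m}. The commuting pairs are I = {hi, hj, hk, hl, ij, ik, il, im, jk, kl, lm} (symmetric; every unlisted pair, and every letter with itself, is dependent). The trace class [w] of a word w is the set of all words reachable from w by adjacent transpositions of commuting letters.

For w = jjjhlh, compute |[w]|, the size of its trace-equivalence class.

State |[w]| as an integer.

#0=j has no predecessor
#1=j depends on [0:j]
#2=j depends on [1:j]
#3=h has no predecessor
#4=l depends on [2:j]
#5=h depends on [3:h]
sources: [0:j, 3:h]
N(rest) = Σ N(rest − s) over sources s of rest; N(one piece) = 1:
  size 1 → [4]=1  [5]=1
  size 2 → [2,4]=1  [3,5]=1  [4,5]=2
  size 3 → [1,2,4]=1  [2,4,5]=3  [3,4,5]=3
  size 4 → [0,1,2,4]=1  [1,2,4,5]=4  [2,3,4,5]=6
  first=0(j) contributes 10
  first=3(h) contributes 5
|[w]| = 15

15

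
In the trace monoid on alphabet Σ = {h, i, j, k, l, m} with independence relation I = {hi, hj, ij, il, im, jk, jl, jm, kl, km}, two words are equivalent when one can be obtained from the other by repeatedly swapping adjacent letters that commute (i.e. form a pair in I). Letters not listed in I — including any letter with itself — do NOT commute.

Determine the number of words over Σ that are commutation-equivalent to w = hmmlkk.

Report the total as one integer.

10

piece 0:h — minimal
piece 1:m rests on {0:h}
piece 2:m rests on {1:m}
piece 3:l rests on {2:m}
piece 4:k rests on {0:h}
piece 5:k rests on {4:k}
minimal pieces: {0:h}
ways to finish when only these pieces remain (= sum over removing one remaining piece with nothing left below it):
  1 left: {3}→1  {5}→1
  2 left: {2,3}→1  {3,5}→2  {4,5}→1
  3 left: {1,2,3}→1  {2,3,5}→3  {3,4,5}→3
  4 left: {1,2,3,5}→4  {2,3,4,5}→6
  placing 0:h first → 10 extensions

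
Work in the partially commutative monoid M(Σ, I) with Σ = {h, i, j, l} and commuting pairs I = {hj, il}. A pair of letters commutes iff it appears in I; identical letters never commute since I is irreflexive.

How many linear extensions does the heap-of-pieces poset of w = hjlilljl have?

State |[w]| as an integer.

drop 0:h onto floor
drop 1:j onto floor
drop 2:l onto {0:h, 1:j}
drop 3:i onto {0:h, 1:j}
drop 4:l onto {2:l}
drop 5:l onto {4:l}
drop 6:j onto {3:i, 5:l}
drop 7:l onto {6:j}
ground layer = {0:h, 1:j}
drop-orders for the pieces not yet dropped (sum over which currently-grounded one goes next):
  1 to go: {7} 1
  2 to go: {6,7} 1
  3 to go: {3,6,7} 1  {5,6,7} 1
  4 to go: {3,5,6,7} 2  {4,5,6,7} 1
  5 to go: {2,4,5,6,7} 1  {3,4,5,6,7} 3
  6 to go: {2,3,4,5,6,7} 4
  if 0:h drops first: 4 orders
  if 1:j drops first: 4 orders
heap linearizations: 8

8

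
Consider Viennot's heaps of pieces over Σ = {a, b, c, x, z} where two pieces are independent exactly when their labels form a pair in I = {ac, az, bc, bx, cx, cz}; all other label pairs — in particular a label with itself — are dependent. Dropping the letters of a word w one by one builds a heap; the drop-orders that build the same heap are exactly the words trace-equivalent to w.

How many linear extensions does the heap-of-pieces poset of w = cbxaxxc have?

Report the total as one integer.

42

#0=c has no predecessor
#1=b has no predecessor
#2=x has no predecessor
#3=a depends on [1:b, 2:x]
#4=x depends on [3:a]
#5=x depends on [4:x]
#6=c depends on [0:c]
sources: [0:c, 1:b, 2:x]
N(rest) = Σ N(rest − s) over sources s of rest; N(one piece) = 1:
  size 1 → [5]=1  [6]=1
  size 2 → [0,6]=1  [4,5]=1  [5,6]=2
  size 3 → [0,5,6]=3  [3,4,5]=1  [4,5,6]=3
  size 4 → [0,4,5,6]=6  [1,3,4,5]=1  [2,3,4,5]=1  [3,4,5,6]=4
  size 5 → [0,3,4,5,6]=10  [1,2,3,4,5]=2  [1,3,4,5,6]=5  [2,3,4,5,6]=5
  first=0(c) contributes 12
  first=1(b) contributes 15
  first=2(x) contributes 15
|[w]| = 42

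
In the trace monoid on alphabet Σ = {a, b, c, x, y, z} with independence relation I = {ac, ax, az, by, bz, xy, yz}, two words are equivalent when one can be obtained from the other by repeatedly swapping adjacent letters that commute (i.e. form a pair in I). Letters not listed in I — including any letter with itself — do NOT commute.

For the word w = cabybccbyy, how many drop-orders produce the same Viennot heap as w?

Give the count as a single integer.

#0=c has no predecessor
#1=a has no predecessor
#2=b depends on [0:c, 1:a]
#3=y depends on [0:c, 1:a]
#4=b depends on [2:b]
#5=c depends on [3:y, 4:b]
#6=c depends on [5:c]
#7=b depends on [6:c]
#8=y depends on [6:c]
#9=y depends on [8:y]
sources: [0:c, 1:a]
N(rest) = Σ N(rest − s) over sources s of rest; N(one piece) = 1:
  size 1 → [7]=1  [9]=1
  size 2 → [7,9]=2  [8,9]=1
  size 3 → [7,8,9]=3
  size 4 → [6,7,8,9]=3
  size 5 → [5,6,7,8,9]=3
  size 6 → [3,5,6,7,8,9]=3  [4,5,6,7,8,9]=3
  size 7 → [2,4,5,6,7,8,9]=3  [3,4,5,6,7,8,9]=6
  size 8 → [2,3,4,5,6,7,8,9]=9
  first=0(c) contributes 9
  first=1(a) contributes 9
|[w]| = 18

18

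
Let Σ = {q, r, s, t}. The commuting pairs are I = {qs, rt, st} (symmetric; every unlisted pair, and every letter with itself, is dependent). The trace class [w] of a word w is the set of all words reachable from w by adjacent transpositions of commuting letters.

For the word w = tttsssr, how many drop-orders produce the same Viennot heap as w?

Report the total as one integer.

0(t) covers ∅
1(t) covers 0:t
2(t) covers 1:t
3(s) covers ∅
4(s) covers 3:s
5(s) covers 4:s
6(r) covers 5:s
floor of heap: 0:t, 3:s
completions by unplaced set U, small U first (add the entries for U minus each lowest piece of U):
  |U|=1: {2}:1  {6}:1
  |U|=2: {1,2}:1  {2,6}:2  {5,6}:1
  |U|=3: {0,1,2}:1  {1,2,6}:3  {2,5,6}:3  {4,5,6}:1
  |U|=4: {0,1,2,6}:4  {1,2,5,6}:6  {2,4,5,6}:4  {3,4,5,6}:1
  |U|=5: {0,1,2,5,6}:10  {1,2,4,5,6}:10  {2,3,4,5,6}:5
  start at 0(t): 15
  start at 3(s): 20
sum over floor = 35

35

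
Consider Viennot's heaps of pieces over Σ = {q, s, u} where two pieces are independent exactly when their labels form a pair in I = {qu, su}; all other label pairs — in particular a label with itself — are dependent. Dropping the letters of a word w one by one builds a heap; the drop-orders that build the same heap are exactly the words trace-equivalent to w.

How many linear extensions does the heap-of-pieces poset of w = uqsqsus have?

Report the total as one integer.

21

#0=u has no predecessor
#1=q has no predecessor
#2=s depends on [1:q]
#3=q depends on [2:s]
#4=s depends on [3:q]
#5=u depends on [0:u]
#6=s depends on [4:s]
sources: [0:u, 1:q]
N(rest) = Σ N(rest − s) over sources s of rest; N(one piece) = 1:
  size 1 → [5]=1  [6]=1
  size 2 → [0,5]=1  [4,6]=1  [5,6]=2
  size 3 → [0,5,6]=3  [3,4,6]=1  [4,5,6]=3
  size 4 → [0,4,5,6]=6  [2,3,4,6]=1  [3,4,5,6]=4
  size 5 → [0,3,4,5,6]=10  [1,2,3,4,6]=1  [2,3,4,5,6]=5
  first=0(u) contributes 6
  first=1(q) contributes 15
|[w]| = 21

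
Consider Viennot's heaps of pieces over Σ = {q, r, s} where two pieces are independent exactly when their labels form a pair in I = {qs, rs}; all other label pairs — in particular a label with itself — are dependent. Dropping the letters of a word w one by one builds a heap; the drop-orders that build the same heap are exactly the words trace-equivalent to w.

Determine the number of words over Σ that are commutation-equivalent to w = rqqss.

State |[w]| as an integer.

10

drop 0:r onto floor
drop 1:q onto {0:r}
drop 2:q onto {1:q}
drop 3:s onto floor
drop 4:s onto {3:s}
ground layer = {0:r, 3:s}
drop-orders for the pieces not yet dropped (sum over which currently-grounded one goes next):
  1 to go: {2} 1  {4} 1
  2 to go: {1,2} 1  {2,4} 2  {3,4} 1
  3 to go: {0,1,2} 1  {1,2,4} 3  {2,3,4} 3
  if 0:r drops first: 6 orders
  if 3:s drops first: 4 orders
heap linearizations: 10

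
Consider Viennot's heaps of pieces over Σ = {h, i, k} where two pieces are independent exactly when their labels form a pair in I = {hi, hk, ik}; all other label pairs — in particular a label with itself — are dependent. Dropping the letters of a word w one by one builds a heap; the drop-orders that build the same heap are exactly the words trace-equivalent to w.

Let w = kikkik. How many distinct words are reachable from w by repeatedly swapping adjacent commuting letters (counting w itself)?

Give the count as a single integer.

piece 0:k — minimal
piece 1:i — minimal
piece 2:k rests on {0:k}
piece 3:k rests on {2:k}
piece 4:i rests on {1:i}
piece 5:k rests on {3:k}
minimal pieces: {0:k, 1:i}
ways to finish when only these pieces remain (= sum over removing one remaining piece with nothing left below it):
  1 left: {4}→1  {5}→1
  2 left: {1,4}→1  {3,5}→1  {4,5}→2
  3 left: {1,4,5}→3  {2,3,5}→1  {3,4,5}→3
  4 left: {0,2,3,5}→1  {1,3,4,5}→6  {2,3,4,5}→4
  placing 0:k first → 10 extensions
  placing 1:i first → 5 extensions
total linear extensions = 15

15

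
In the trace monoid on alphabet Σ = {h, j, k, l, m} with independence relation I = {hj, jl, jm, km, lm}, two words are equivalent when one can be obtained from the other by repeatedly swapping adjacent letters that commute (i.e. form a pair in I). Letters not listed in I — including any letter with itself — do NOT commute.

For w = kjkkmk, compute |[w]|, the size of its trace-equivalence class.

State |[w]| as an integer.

piece 0:k — minimal
piece 1:j rests on {0:k}
piece 2:k rests on {1:j}
piece 3:k rests on {2:k}
piece 4:m — minimal
piece 5:k rests on {3:k}
minimal pieces: {0:k, 4:m}
ways to finish when only these pieces remain (= sum over removing one remaining piece with nothing left below it):
  1 left: {4}→1  {5}→1
  2 left: {3,5}→1  {4,5}→2
  3 left: {2,3,5}→1  {3,4,5}→3
  4 left: {1,2,3,5}→1  {2,3,4,5}→4
  placing 0:k first → 5 extensions
  placing 4:m first → 1 extensions
total linear extensions = 6

6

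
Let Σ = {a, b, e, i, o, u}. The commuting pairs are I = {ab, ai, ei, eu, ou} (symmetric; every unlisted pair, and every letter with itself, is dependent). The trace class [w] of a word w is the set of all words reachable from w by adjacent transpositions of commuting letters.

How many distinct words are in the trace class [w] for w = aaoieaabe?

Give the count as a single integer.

drop 0:a onto floor
drop 1:a onto {0:a}
drop 2:o onto {1:a}
drop 3:i onto {2:o}
drop 4:e onto {2:o}
drop 5:a onto {4:e}
drop 6:a onto {5:a}
drop 7:b onto {3:i, 4:e}
drop 8:e onto {6:a, 7:b}
ground layer = {0:a}
drop-orders for the pieces not yet dropped (sum over which currently-grounded one goes next):
  1 to go: {8} 1
  2 to go: {6,8} 1  {7,8} 1
  3 to go: {3,7,8} 1  {5,6,8} 1  {6,7,8} 2
  4 to go: {3,6,7,8} 3  {5,6,7,8} 3
  5 to go: {3,5,6,7,8} 6  {4,5,6,7,8} 3
  6 to go: {3,4,5,6,7,8} 9
  7 to go: {2,3,4,5,6,7,8} 9
  if 0:a drops first: 9 orders

9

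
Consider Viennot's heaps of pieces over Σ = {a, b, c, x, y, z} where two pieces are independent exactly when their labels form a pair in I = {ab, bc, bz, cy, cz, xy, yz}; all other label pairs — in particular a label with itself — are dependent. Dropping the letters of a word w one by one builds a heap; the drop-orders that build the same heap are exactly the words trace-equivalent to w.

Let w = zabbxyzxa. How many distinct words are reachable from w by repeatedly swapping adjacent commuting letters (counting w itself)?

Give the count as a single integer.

24

#0=z has no predecessor
#1=a depends on [0:z]
#2=b has no predecessor
#3=b depends on [2:b]
#4=x depends on [1:a, 3:b]
#5=y depends on [1:a, 3:b]
#6=z depends on [4:x]
#7=x depends on [6:z]
#8=a depends on [5:y, 7:x]
sources: [0:z, 2:b]
N(rest) = Σ N(rest − s) over sources s of rest; N(one piece) = 1:
  size 1 → [8]=1
  size 2 → [5,8]=1  [7,8]=1
  size 3 → [5,7,8]=2  [6,7,8]=1
  size 4 → [4,6,7,8]=1  [5,6,7,8]=3
  size 5 → [4,5,6,7,8]=4
  size 6 → [1,4,5,6,7,8]=4  [3,4,5,6,7,8]=4
  size 7 → [0,1,4,5,6,7,8]=4  [1,3,4,5,6,7,8]=8  [2,3,4,5,6,7,8]=4
  first=0(z) contributes 12
  first=2(b) contributes 12
|[w]| = 24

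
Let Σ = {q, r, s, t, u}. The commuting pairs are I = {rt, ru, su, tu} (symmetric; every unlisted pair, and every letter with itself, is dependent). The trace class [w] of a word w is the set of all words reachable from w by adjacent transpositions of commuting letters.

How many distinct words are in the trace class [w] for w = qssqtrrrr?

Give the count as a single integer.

0(q) covers ∅
1(s) covers 0:q
2(s) covers 1:s
3(q) covers 2:s
4(t) covers 3:q
5(r) covers 3:q
6(r) covers 5:r
7(r) covers 6:r
8(r) covers 7:r
floor of heap: 0:q
completions by unplaced set U, small U first (add the entries for U minus each lowest piece of U):
  |U|=1: {4}:1  {8}:1
  |U|=2: {4,8}:2  {7,8}:1
  |U|=3: {4,7,8}:3  {6,7,8}:1
  |U|=4: {4,6,7,8}:4  {5,6,7,8}:1
  |U|=5: {4,5,6,7,8}:5
  |U|=6: {3,4,5,6,7,8}:5
  |U|=7: {2,3,4,5,6,7,8}:5
  start at 0(q): 5

5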